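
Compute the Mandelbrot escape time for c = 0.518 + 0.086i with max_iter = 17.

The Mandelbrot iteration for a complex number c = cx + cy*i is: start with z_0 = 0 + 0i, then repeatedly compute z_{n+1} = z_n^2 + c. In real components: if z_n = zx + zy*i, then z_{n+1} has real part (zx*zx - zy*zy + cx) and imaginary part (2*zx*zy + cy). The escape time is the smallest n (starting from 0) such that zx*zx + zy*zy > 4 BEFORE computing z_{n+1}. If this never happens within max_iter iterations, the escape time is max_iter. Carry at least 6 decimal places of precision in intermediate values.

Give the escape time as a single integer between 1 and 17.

z_0 = 0 + 0i, c = 0.5180 + 0.0860i
Iter 1: z = 0.5180 + 0.0860i, |z|^2 = 0.2757
Iter 2: z = 0.7789 + 0.1751i, |z|^2 = 0.6374
Iter 3: z = 1.0941 + 0.3588i, |z|^2 = 1.3257
Iter 4: z = 1.5863 + 0.8710i, |z|^2 = 3.2750
Iter 5: z = 2.2755 + 2.8494i, |z|^2 = 13.2973
Escaped at iteration 5

Answer: 5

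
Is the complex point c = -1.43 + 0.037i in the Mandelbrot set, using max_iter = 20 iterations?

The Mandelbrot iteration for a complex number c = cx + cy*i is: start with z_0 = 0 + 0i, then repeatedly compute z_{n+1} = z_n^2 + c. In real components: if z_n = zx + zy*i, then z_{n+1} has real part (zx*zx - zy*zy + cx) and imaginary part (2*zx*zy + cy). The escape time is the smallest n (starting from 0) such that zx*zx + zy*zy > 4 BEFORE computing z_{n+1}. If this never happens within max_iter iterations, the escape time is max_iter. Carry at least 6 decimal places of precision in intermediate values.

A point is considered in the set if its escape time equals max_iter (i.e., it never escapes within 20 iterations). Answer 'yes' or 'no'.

z_0 = 0 + 0i, c = -1.4300 + 0.0370i
Iter 1: z = -1.4300 + 0.0370i, |z|^2 = 2.0463
Iter 2: z = 0.6135 + -0.0688i, |z|^2 = 0.3812
Iter 3: z = -1.0583 + -0.0474i, |z|^2 = 1.1223
Iter 4: z = -0.3122 + 0.1374i, |z|^2 = 0.1164
Iter 5: z = -1.3514 + -0.0488i, |z|^2 = 1.8287
Iter 6: z = 0.3939 + 0.1689i, |z|^2 = 0.1837
Iter 7: z = -1.3034 + 0.1701i, |z|^2 = 1.7277
Iter 8: z = 0.2398 + -0.4064i, |z|^2 = 0.2227
Iter 9: z = -1.5376 + -0.1579i, |z|^2 = 2.3892
Iter 10: z = 0.9093 + 0.5227i, |z|^2 = 1.1001
Iter 11: z = -0.8763 + 0.9876i, |z|^2 = 1.7433
Iter 12: z = -1.6375 + -1.6939i, |z|^2 = 5.5509
Escaped at iteration 12

Answer: no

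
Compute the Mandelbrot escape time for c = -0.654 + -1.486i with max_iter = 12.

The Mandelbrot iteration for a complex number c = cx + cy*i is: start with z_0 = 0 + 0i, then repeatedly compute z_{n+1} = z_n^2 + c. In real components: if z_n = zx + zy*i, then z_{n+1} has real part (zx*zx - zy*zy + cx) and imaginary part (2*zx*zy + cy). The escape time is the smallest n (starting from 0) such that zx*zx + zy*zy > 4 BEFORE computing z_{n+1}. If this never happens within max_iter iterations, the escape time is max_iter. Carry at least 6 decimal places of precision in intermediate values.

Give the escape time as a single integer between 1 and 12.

Answer: 2

Derivation:
z_0 = 0 + 0i, c = -0.6540 + -1.4860i
Iter 1: z = -0.6540 + -1.4860i, |z|^2 = 2.6359
Iter 2: z = -2.4345 + 0.4577i, |z|^2 = 6.1362
Escaped at iteration 2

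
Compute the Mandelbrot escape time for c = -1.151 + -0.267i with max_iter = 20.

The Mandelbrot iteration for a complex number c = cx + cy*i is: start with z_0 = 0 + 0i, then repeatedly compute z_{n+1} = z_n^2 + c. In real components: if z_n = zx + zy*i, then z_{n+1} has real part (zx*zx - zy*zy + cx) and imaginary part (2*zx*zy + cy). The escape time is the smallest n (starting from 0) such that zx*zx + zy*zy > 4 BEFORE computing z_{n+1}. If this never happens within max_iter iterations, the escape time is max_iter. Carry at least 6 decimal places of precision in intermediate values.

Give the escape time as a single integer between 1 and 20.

z_0 = 0 + 0i, c = -1.1510 + -0.2670i
Iter 1: z = -1.1510 + -0.2670i, |z|^2 = 1.3961
Iter 2: z = 0.1025 + 0.3476i, |z|^2 = 0.1314
Iter 3: z = -1.2613 + -0.1957i, |z|^2 = 1.6293
Iter 4: z = 0.4017 + 0.2268i, |z|^2 = 0.2128
Iter 5: z = -1.0411 + -0.0848i, |z|^2 = 1.0910
Iter 6: z = -0.0744 + -0.0904i, |z|^2 = 0.0137
Iter 7: z = -1.1536 + -0.2536i, |z|^2 = 1.3952
Iter 8: z = 0.1156 + 0.3180i, |z|^2 = 0.1145
Iter 9: z = -1.2388 + -0.1935i, |z|^2 = 1.5720
Iter 10: z = 0.3462 + 0.2124i, |z|^2 = 0.1649
Iter 11: z = -1.0763 + -0.1200i, |z|^2 = 1.1727
Iter 12: z = -0.0070 + -0.0088i, |z|^2 = 0.0001
Iter 13: z = -1.1510 + -0.2669i, |z|^2 = 1.3961
Iter 14: z = 0.1026 + 0.3474i, |z|^2 = 0.1312
Iter 15: z = -1.2611 + -0.1957i, |z|^2 = 1.6287
Iter 16: z = 0.4011 + 0.2266i, |z|^2 = 0.2123
Iter 17: z = -1.0414 + -0.0852i, |z|^2 = 1.0918
Iter 18: z = -0.0737 + -0.0895i, |z|^2 = 0.0134
Iter 19: z = -1.1536 + -0.2538i, |z|^2 = 1.3952

Answer: 20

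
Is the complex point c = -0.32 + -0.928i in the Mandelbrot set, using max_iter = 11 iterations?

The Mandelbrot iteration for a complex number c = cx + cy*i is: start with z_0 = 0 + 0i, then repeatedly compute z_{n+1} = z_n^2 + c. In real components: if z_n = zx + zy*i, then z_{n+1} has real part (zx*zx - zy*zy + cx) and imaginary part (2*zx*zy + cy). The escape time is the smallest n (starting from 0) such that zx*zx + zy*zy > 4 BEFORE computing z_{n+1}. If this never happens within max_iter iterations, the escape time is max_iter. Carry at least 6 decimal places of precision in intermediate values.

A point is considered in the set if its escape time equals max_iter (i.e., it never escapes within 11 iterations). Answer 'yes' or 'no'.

z_0 = 0 + 0i, c = -0.3200 + -0.9280i
Iter 1: z = -0.3200 + -0.9280i, |z|^2 = 0.9636
Iter 2: z = -1.0788 + -0.3341i, |z|^2 = 1.2754
Iter 3: z = 0.7322 + -0.2072i, |z|^2 = 0.5790
Iter 4: z = 0.1731 + -1.2314i, |z|^2 = 1.5463
Iter 5: z = -1.8064 + -1.3544i, |z|^2 = 5.0974
Escaped at iteration 5

Answer: no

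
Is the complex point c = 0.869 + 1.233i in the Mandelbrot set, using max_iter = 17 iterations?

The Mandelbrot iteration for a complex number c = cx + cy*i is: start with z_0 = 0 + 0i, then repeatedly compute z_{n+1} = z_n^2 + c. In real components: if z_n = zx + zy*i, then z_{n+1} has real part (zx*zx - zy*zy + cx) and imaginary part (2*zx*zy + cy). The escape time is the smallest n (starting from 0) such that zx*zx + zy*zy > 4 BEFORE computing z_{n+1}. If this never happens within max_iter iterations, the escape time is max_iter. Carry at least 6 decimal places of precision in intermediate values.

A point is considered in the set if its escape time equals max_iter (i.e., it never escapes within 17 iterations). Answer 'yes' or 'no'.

z_0 = 0 + 0i, c = 0.8690 + 1.2330i
Iter 1: z = 0.8690 + 1.2330i, |z|^2 = 2.2755
Iter 2: z = 0.1039 + 3.3760i, |z|^2 = 11.4079
Escaped at iteration 2

Answer: no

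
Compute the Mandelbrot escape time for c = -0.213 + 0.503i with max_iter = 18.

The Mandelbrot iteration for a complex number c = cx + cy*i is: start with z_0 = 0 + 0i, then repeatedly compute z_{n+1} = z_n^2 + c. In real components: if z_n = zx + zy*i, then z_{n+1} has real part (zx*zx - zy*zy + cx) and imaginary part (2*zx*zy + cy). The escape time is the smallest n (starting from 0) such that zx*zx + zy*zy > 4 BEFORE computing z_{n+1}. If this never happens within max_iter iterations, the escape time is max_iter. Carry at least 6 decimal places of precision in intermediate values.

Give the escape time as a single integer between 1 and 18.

Answer: 18

Derivation:
z_0 = 0 + 0i, c = -0.2130 + 0.5030i
Iter 1: z = -0.2130 + 0.5030i, |z|^2 = 0.2984
Iter 2: z = -0.4206 + 0.2887i, |z|^2 = 0.2603
Iter 3: z = -0.1194 + 0.2601i, |z|^2 = 0.0819
Iter 4: z = -0.2664 + 0.4409i, |z|^2 = 0.2653
Iter 5: z = -0.3364 + 0.2681i, |z|^2 = 0.1851
Iter 6: z = -0.1717 + 0.3226i, |z|^2 = 0.1336
Iter 7: z = -0.2876 + 0.3922i, |z|^2 = 0.2365
Iter 8: z = -0.2841 + 0.2774i, |z|^2 = 0.1577
Iter 9: z = -0.2092 + 0.3454i, |z|^2 = 0.1631
Iter 10: z = -0.2885 + 0.3585i, |z|^2 = 0.2117
Iter 11: z = -0.2583 + 0.2962i, |z|^2 = 0.1544
Iter 12: z = -0.2340 + 0.3500i, |z|^2 = 0.1773
Iter 13: z = -0.2808 + 0.3392i, |z|^2 = 0.1939
Iter 14: z = -0.2492 + 0.3125i, |z|^2 = 0.1598
Iter 15: z = -0.2486 + 0.3472i, |z|^2 = 0.1823
Iter 16: z = -0.2718 + 0.3304i, |z|^2 = 0.1830
Iter 17: z = -0.2483 + 0.3234i, |z|^2 = 0.1663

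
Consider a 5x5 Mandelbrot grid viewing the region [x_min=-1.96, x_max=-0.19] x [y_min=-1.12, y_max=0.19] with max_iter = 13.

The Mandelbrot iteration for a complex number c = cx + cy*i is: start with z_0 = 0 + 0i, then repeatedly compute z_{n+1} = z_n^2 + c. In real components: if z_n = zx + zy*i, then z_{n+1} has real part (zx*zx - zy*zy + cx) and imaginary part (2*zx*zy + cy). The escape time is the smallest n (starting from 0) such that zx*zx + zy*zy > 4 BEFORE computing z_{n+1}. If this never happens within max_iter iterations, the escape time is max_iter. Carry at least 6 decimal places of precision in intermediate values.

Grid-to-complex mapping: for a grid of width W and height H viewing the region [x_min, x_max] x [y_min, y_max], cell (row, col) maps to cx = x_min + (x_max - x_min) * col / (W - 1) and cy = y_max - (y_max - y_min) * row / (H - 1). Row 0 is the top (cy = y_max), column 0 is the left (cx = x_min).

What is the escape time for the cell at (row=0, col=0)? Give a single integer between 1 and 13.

Answer: 3

Derivation:
z_0 = 0 + 0i, c = -1.9600 + 0.1900i
Iter 1: z = -1.9600 + 0.1900i, |z|^2 = 3.8777
Iter 2: z = 1.8455 + -0.5548i, |z|^2 = 3.7137
Iter 3: z = 1.1381 + -1.8578i, |z|^2 = 4.7465
Escaped at iteration 3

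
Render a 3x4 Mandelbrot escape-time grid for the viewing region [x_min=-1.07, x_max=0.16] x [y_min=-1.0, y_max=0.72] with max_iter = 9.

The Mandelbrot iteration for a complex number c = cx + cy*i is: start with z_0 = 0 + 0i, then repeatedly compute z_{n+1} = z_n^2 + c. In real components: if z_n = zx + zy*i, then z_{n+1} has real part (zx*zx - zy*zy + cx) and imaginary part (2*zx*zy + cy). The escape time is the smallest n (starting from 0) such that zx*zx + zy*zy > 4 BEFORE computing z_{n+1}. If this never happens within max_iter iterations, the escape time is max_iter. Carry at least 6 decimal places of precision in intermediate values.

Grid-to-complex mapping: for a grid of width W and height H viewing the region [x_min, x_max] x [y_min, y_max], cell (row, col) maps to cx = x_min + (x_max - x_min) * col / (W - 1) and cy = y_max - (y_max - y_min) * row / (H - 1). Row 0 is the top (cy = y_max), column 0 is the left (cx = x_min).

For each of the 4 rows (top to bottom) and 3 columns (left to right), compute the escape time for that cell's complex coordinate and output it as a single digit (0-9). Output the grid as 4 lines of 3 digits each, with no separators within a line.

Answer: 376
999
699
344

Derivation:
(row=0, col=0): c = -1.0700 + 0.7200i → escape time 3
(row=0, col=1): c = -0.4550 + 0.7200i → escape time 7
(row=0, col=2): c = 0.1600 + 0.7200i → escape time 6
(row=1, col=0): c = -1.0700 + 0.1467i → escape time 9
(row=1, col=1): c = -0.4550 + 0.1467i → escape time 9
(row=1, col=2): c = 0.1600 + 0.1467i → escape time 9
(row=2, col=0): c = -1.0700 + -0.4267i → escape time 6
(row=2, col=1): c = -0.4550 + -0.4267i → escape time 9
(row=2, col=2): c = 0.1600 + -0.4267i → escape time 9
(row=3, col=0): c = -1.0700 + -1.0000i → escape time 3
(row=3, col=1): c = -0.4550 + -1.0000i → escape time 4
(row=3, col=2): c = 0.1600 + -1.0000i → escape time 4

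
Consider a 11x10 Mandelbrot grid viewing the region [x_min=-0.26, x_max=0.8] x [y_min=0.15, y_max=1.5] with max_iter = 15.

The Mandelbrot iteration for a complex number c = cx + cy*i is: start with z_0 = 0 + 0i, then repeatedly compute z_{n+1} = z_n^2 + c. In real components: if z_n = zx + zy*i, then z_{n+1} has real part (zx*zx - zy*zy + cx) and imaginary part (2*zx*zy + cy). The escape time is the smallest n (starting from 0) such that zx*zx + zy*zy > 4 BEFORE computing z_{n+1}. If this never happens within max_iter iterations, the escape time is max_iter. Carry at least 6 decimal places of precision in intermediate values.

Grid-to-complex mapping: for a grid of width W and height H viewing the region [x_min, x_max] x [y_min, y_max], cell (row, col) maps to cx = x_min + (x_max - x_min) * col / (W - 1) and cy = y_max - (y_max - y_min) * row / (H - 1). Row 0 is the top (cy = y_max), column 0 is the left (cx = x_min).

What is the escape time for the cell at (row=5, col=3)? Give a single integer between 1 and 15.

z_0 = 0 + 0i, c = 0.0580 + 0.7500i
Iter 1: z = 0.0580 + 0.7500i, |z|^2 = 0.5659
Iter 2: z = -0.5011 + 0.8370i, |z|^2 = 0.9517
Iter 3: z = -0.3914 + -0.0889i, |z|^2 = 0.1611
Iter 4: z = 0.2033 + 0.8196i, |z|^2 = 0.7131
Iter 5: z = -0.5724 + 1.0833i, |z|^2 = 1.5011
Iter 6: z = -0.7878 + -0.4901i, |z|^2 = 0.8609
Iter 7: z = 0.4384 + 1.5223i, |z|^2 = 2.5096
Iter 8: z = -2.0672 + 2.0849i, |z|^2 = 8.6199
Escaped at iteration 8

Answer: 8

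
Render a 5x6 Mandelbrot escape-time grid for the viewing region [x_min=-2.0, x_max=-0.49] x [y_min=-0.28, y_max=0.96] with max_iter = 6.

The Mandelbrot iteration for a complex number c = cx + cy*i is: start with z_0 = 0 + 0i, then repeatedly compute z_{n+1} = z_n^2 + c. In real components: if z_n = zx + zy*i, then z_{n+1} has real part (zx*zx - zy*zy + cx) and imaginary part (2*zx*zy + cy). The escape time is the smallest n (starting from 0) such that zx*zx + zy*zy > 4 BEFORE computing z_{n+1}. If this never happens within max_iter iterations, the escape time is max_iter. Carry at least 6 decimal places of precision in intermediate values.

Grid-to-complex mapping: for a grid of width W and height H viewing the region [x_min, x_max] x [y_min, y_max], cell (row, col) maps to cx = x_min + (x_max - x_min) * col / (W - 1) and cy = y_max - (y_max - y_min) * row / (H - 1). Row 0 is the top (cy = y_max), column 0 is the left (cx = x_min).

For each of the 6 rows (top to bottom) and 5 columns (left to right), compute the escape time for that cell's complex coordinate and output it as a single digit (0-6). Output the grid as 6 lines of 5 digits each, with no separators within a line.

(row=0, col=0): c = -2.0000 + 0.9600i → escape time 1
(row=0, col=1): c = -1.6225 + 0.9600i → escape time 2
(row=0, col=2): c = -1.2450 + 0.9600i → escape time 3
(row=0, col=3): c = -0.8675 + 0.9600i → escape time 3
(row=0, col=4): c = -0.4900 + 0.9600i → escape time 4
(row=1, col=0): c = -2.0000 + 0.7120i → escape time 1
(row=1, col=1): c = -1.6225 + 0.7120i → escape time 3
(row=1, col=2): c = -1.2450 + 0.7120i → escape time 3
(row=1, col=3): c = -0.8675 + 0.7120i → escape time 4
(row=1, col=4): c = -0.4900 + 0.7120i → escape time 6
(row=2, col=0): c = -2.0000 + 0.4640i → escape time 1
(row=2, col=1): c = -1.6225 + 0.4640i → escape time 3
(row=2, col=2): c = -1.2450 + 0.4640i → escape time 6
(row=2, col=3): c = -0.8675 + 0.4640i → escape time 6
(row=2, col=4): c = -0.4900 + 0.4640i → escape time 6
(row=3, col=0): c = -2.0000 + 0.2160i → escape time 1
(row=3, col=1): c = -1.6225 + 0.2160i → escape time 4
(row=3, col=2): c = -1.2450 + 0.2160i → escape time 6
(row=3, col=3): c = -0.8675 + 0.2160i → escape time 6
(row=3, col=4): c = -0.4900 + 0.2160i → escape time 6
(row=4, col=0): c = -2.0000 + -0.0320i → escape time 1
(row=4, col=1): c = -1.6225 + -0.0320i → escape time 6
(row=4, col=2): c = -1.2450 + -0.0320i → escape time 6
(row=4, col=3): c = -0.8675 + -0.0320i → escape time 6
(row=4, col=4): c = -0.4900 + -0.0320i → escape time 6
(row=5, col=0): c = -2.0000 + -0.2800i → escape time 1
(row=5, col=1): c = -1.6225 + -0.2800i → escape time 4
(row=5, col=2): c = -1.2450 + -0.2800i → escape time 6
(row=5, col=3): c = -0.8675 + -0.2800i → escape time 6
(row=5, col=4): c = -0.4900 + -0.2800i → escape time 6

Answer: 12334
13346
13666
14666
16666
14666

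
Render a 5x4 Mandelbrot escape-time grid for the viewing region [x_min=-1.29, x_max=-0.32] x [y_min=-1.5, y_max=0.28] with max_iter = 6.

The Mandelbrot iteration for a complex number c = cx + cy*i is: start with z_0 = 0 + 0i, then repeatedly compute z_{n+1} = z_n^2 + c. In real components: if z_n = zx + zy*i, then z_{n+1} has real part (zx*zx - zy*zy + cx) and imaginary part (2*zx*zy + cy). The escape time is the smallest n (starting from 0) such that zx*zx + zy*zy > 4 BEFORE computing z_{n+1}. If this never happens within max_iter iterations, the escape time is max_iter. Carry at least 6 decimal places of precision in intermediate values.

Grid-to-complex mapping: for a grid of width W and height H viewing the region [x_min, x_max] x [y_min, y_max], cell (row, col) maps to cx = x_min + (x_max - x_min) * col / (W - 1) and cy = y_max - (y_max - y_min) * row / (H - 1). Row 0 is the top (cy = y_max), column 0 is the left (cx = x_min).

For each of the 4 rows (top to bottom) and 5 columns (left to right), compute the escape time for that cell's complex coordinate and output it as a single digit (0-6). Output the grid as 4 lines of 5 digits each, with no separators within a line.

(row=0, col=0): c = -1.2900 + 0.2800i → escape time 6
(row=0, col=1): c = -1.0475 + 0.2800i → escape time 6
(row=0, col=2): c = -0.8050 + 0.2800i → escape time 6
(row=0, col=3): c = -0.5625 + 0.2800i → escape time 6
(row=0, col=4): c = -0.3200 + 0.2800i → escape time 6
(row=1, col=0): c = -1.2900 + -0.3133i → escape time 6
(row=1, col=1): c = -1.0475 + -0.3133i → escape time 6
(row=1, col=2): c = -0.8050 + -0.3133i → escape time 6
(row=1, col=3): c = -0.5625 + -0.3133i → escape time 6
(row=1, col=4): c = -0.3200 + -0.3133i → escape time 6
(row=2, col=0): c = -1.2900 + -0.9067i → escape time 3
(row=2, col=1): c = -1.0475 + -0.9067i → escape time 3
(row=2, col=2): c = -0.8050 + -0.9067i → escape time 4
(row=2, col=3): c = -0.5625 + -0.9067i → escape time 4
(row=2, col=4): c = -0.3200 + -0.9067i → escape time 5
(row=3, col=0): c = -1.2900 + -1.5000i → escape time 2
(row=3, col=1): c = -1.0475 + -1.5000i → escape time 2
(row=3, col=2): c = -0.8050 + -1.5000i → escape time 2
(row=3, col=3): c = -0.5625 + -1.5000i → escape time 2
(row=3, col=4): c = -0.3200 + -1.5000i → escape time 2

Answer: 66666
66666
33445
22222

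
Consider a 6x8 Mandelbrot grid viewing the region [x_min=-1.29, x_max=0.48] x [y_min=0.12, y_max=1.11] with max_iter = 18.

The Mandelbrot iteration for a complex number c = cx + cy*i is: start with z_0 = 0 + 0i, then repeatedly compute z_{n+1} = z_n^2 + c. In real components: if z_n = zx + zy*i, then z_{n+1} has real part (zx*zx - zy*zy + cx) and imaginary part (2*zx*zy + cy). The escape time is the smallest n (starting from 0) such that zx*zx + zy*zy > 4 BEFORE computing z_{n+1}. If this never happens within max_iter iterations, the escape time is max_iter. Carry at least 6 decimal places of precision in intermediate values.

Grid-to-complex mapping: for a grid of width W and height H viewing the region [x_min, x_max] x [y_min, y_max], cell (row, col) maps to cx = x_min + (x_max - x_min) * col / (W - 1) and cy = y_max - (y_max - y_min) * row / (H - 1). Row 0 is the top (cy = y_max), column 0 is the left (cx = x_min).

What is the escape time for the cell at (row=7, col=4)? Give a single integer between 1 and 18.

Answer: 18

Derivation:
z_0 = 0 + 0i, c = 0.1260 + 0.1200i
Iter 1: z = 0.1260 + 0.1200i, |z|^2 = 0.0303
Iter 2: z = 0.1275 + 0.1502i, |z|^2 = 0.0388
Iter 3: z = 0.1197 + 0.1583i, |z|^2 = 0.0394
Iter 4: z = 0.1153 + 0.1579i, |z|^2 = 0.0382
Iter 5: z = 0.1144 + 0.1564i, |z|^2 = 0.0375
Iter 6: z = 0.1146 + 0.1558i, |z|^2 = 0.0374
Iter 7: z = 0.1149 + 0.1557i, |z|^2 = 0.0374
Iter 8: z = 0.1150 + 0.1558i, |z|^2 = 0.0375
Iter 9: z = 0.1149 + 0.1558i, |z|^2 = 0.0375
Iter 10: z = 0.1149 + 0.1558i, |z|^2 = 0.0375
Iter 11: z = 0.1149 + 0.1558i, |z|^2 = 0.0375
Iter 12: z = 0.1149 + 0.1558i, |z|^2 = 0.0375
Iter 13: z = 0.1149 + 0.1558i, |z|^2 = 0.0375
Iter 14: z = 0.1149 + 0.1558i, |z|^2 = 0.0375
Iter 15: z = 0.1149 + 0.1558i, |z|^2 = 0.0375
Iter 16: z = 0.1149 + 0.1558i, |z|^2 = 0.0375
Iter 17: z = 0.1149 + 0.1558i, |z|^2 = 0.0375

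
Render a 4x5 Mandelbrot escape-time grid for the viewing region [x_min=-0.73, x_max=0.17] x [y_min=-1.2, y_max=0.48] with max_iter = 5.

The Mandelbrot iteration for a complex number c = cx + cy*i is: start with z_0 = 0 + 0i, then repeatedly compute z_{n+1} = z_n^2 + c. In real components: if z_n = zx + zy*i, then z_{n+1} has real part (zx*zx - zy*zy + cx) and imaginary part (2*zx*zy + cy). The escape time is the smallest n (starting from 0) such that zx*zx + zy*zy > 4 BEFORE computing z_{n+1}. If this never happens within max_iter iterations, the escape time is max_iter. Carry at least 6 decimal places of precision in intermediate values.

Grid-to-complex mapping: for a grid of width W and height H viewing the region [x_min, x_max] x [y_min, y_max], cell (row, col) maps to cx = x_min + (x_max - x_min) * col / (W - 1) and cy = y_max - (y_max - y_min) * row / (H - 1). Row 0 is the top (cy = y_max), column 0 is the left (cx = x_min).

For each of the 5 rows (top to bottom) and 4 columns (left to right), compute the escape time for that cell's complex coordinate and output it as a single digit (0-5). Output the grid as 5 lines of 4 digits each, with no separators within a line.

Answer: 5555
5555
5555
4555
3332

Derivation:
(row=0, col=0): c = -0.7300 + 0.4800i → escape time 5
(row=0, col=1): c = -0.4300 + 0.4800i → escape time 5
(row=0, col=2): c = -0.1300 + 0.4800i → escape time 5
(row=0, col=3): c = 0.1700 + 0.4800i → escape time 5
(row=1, col=0): c = -0.7300 + 0.0600i → escape time 5
(row=1, col=1): c = -0.4300 + 0.0600i → escape time 5
(row=1, col=2): c = -0.1300 + 0.0600i → escape time 5
(row=1, col=3): c = 0.1700 + 0.0600i → escape time 5
(row=2, col=0): c = -0.7300 + -0.3600i → escape time 5
(row=2, col=1): c = -0.4300 + -0.3600i → escape time 5
(row=2, col=2): c = -0.1300 + -0.3600i → escape time 5
(row=2, col=3): c = 0.1700 + -0.3600i → escape time 5
(row=3, col=0): c = -0.7300 + -0.7800i → escape time 4
(row=3, col=1): c = -0.4300 + -0.7800i → escape time 5
(row=3, col=2): c = -0.1300 + -0.7800i → escape time 5
(row=3, col=3): c = 0.1700 + -0.7800i → escape time 5
(row=4, col=0): c = -0.7300 + -1.2000i → escape time 3
(row=4, col=1): c = -0.4300 + -1.2000i → escape time 3
(row=4, col=2): c = -0.1300 + -1.2000i → escape time 3
(row=4, col=3): c = 0.1700 + -1.2000i → escape time 2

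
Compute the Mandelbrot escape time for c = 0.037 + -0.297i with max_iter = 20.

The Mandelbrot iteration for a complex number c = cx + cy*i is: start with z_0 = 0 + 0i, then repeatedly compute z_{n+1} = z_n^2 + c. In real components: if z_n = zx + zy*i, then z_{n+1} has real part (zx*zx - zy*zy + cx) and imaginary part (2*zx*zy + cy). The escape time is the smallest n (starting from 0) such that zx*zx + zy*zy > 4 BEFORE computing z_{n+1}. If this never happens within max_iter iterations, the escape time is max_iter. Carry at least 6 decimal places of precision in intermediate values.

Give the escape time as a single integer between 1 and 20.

z_0 = 0 + 0i, c = 0.0370 + -0.2970i
Iter 1: z = 0.0370 + -0.2970i, |z|^2 = 0.0896
Iter 2: z = -0.0498 + -0.3190i, |z|^2 = 0.1042
Iter 3: z = -0.0623 + -0.2652i, |z|^2 = 0.0742
Iter 4: z = -0.0295 + -0.2640i, |z|^2 = 0.0706
Iter 5: z = -0.0318 + -0.2814i, |z|^2 = 0.0802
Iter 6: z = -0.0412 + -0.2791i, |z|^2 = 0.0796
Iter 7: z = -0.0392 + -0.2740i, |z|^2 = 0.0766
Iter 8: z = -0.0365 + -0.2755i, |z|^2 = 0.0772
Iter 9: z = -0.0376 + -0.2769i, |z|^2 = 0.0781
Iter 10: z = -0.0382 + -0.2762i, |z|^2 = 0.0777
Iter 11: z = -0.0378 + -0.2759i, |z|^2 = 0.0775
Iter 12: z = -0.0377 + -0.2761i, |z|^2 = 0.0777
Iter 13: z = -0.0378 + -0.2762i, |z|^2 = 0.0777
Iter 14: z = -0.0379 + -0.2761i, |z|^2 = 0.0777
Iter 15: z = -0.0378 + -0.2761i, |z|^2 = 0.0777
Iter 16: z = -0.0378 + -0.2761i, |z|^2 = 0.0777
Iter 17: z = -0.0378 + -0.2761i, |z|^2 = 0.0777
Iter 18: z = -0.0378 + -0.2761i, |z|^2 = 0.0777
Iter 19: z = -0.0378 + -0.2761i, |z|^2 = 0.0777

Answer: 20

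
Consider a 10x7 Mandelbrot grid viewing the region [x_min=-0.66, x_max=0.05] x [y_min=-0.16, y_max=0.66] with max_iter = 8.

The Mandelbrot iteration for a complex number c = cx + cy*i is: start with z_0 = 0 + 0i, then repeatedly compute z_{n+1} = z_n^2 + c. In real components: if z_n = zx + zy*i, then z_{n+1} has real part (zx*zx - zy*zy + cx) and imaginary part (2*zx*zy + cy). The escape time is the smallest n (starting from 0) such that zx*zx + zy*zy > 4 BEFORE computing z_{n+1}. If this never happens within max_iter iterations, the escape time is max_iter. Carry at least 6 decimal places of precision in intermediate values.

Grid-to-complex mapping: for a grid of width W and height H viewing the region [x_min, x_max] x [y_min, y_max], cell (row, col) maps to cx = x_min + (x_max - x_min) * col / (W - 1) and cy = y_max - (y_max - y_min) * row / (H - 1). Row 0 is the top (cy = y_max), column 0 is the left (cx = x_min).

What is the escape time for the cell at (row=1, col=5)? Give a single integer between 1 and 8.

Answer: 8

Derivation:
z_0 = 0 + 0i, c = -0.2656 + 0.5233i
Iter 1: z = -0.2656 + 0.5233i, |z|^2 = 0.3444
Iter 2: z = -0.4689 + 0.2454i, |z|^2 = 0.2801
Iter 3: z = -0.1059 + 0.2932i, |z|^2 = 0.0972
Iter 4: z = -0.3403 + 0.4612i, |z|^2 = 0.3286
Iter 5: z = -0.3625 + 0.2094i, |z|^2 = 0.1752
Iter 6: z = -0.1780 + 0.3715i, |z|^2 = 0.1697
Iter 7: z = -0.3719 + 0.3911i, |z|^2 = 0.2912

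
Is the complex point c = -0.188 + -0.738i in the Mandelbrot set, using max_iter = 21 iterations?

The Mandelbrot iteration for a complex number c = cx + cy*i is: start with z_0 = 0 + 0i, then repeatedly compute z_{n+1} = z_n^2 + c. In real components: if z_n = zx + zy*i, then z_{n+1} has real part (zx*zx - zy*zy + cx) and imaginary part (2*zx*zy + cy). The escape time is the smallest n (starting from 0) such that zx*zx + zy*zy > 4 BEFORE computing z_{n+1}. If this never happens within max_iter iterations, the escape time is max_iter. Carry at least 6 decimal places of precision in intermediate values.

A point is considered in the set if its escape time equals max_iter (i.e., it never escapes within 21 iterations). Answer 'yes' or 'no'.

Answer: yes

Derivation:
z_0 = 0 + 0i, c = -0.1880 + -0.7380i
Iter 1: z = -0.1880 + -0.7380i, |z|^2 = 0.5800
Iter 2: z = -0.6973 + -0.4605i, |z|^2 = 0.6983
Iter 3: z = 0.0862 + -0.0958i, |z|^2 = 0.0166
Iter 4: z = -0.1897 + -0.7545i, |z|^2 = 0.6053
Iter 5: z = -0.7213 + -0.4517i, |z|^2 = 0.7242
Iter 6: z = 0.1282 + -0.0865i, |z|^2 = 0.0239
Iter 7: z = -0.1790 + -0.7602i, |z|^2 = 0.6099
Iter 8: z = -0.7338 + -0.4658i, |z|^2 = 0.7555
Iter 9: z = 0.1335 + -0.0544i, |z|^2 = 0.0208
Iter 10: z = -0.1731 + -0.7525i, |z|^2 = 0.5963
Iter 11: z = -0.7243 + -0.4774i, |z|^2 = 0.7526
Iter 12: z = 0.1087 + -0.0464i, |z|^2 = 0.0140
Iter 13: z = -0.1783 + -0.7481i, |z|^2 = 0.5914
Iter 14: z = -0.7158 + -0.4712i, |z|^2 = 0.7344
Iter 15: z = 0.1024 + -0.0634i, |z|^2 = 0.0145
Iter 16: z = -0.1815 + -0.7510i, |z|^2 = 0.5969
Iter 17: z = -0.7190 + -0.4653i, |z|^2 = 0.7335
Iter 18: z = 0.1125 + -0.0688i, |z|^2 = 0.0174
Iter 19: z = -0.1801 + -0.7535i, |z|^2 = 0.6002
Iter 20: z = -0.7233 + -0.4666i, |z|^2 = 0.7409
Did not escape in 21 iterations → in set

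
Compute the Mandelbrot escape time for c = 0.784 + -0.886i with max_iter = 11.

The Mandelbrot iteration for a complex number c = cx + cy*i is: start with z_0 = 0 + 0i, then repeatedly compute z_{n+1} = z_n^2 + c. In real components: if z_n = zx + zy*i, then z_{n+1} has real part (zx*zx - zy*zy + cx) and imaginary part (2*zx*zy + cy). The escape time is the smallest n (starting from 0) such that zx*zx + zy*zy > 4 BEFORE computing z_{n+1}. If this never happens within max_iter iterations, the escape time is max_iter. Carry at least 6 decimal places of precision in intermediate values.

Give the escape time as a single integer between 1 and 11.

Answer: 2

Derivation:
z_0 = 0 + 0i, c = 0.7840 + -0.8860i
Iter 1: z = 0.7840 + -0.8860i, |z|^2 = 1.3997
Iter 2: z = 0.6137 + -2.2752i, |z|^2 = 5.5533
Escaped at iteration 2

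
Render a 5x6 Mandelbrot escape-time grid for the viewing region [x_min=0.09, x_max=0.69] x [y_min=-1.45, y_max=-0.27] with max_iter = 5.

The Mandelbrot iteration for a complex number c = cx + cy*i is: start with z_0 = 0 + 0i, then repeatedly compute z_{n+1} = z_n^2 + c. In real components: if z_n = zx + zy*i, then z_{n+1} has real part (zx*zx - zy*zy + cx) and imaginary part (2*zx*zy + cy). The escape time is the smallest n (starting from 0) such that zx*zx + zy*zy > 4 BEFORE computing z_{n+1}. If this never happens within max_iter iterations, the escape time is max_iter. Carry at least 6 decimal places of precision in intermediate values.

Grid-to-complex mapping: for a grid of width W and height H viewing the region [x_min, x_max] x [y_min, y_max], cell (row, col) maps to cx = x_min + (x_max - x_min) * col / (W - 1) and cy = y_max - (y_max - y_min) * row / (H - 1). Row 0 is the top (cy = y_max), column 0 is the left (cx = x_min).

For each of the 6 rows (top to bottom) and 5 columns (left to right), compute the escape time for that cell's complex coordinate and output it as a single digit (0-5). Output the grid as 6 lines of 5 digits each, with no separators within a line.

(row=0, col=0): c = 0.0900 + -0.2700i → escape time 5
(row=0, col=1): c = 0.2400 + -0.2700i → escape time 5
(row=0, col=2): c = 0.3900 + -0.2700i → escape time 5
(row=0, col=3): c = 0.5400 + -0.2700i → escape time 4
(row=0, col=4): c = 0.6900 + -0.2700i → escape time 3
(row=1, col=0): c = 0.0900 + -0.5060i → escape time 5
(row=1, col=1): c = 0.2400 + -0.5060i → escape time 5
(row=1, col=2): c = 0.3900 + -0.5060i → escape time 5
(row=1, col=3): c = 0.5400 + -0.5060i → escape time 4
(row=1, col=4): c = 0.6900 + -0.5060i → escape time 3
(row=2, col=0): c = 0.0900 + -0.7420i → escape time 5
(row=2, col=1): c = 0.2400 + -0.7420i → escape time 5
(row=2, col=2): c = 0.3900 + -0.7420i → escape time 4
(row=2, col=3): c = 0.5400 + -0.7420i → escape time 3
(row=2, col=4): c = 0.6900 + -0.7420i → escape time 3
(row=3, col=0): c = 0.0900 + -0.9780i → escape time 4
(row=3, col=1): c = 0.2400 + -0.9780i → escape time 4
(row=3, col=2): c = 0.3900 + -0.9780i → escape time 3
(row=3, col=3): c = 0.5400 + -0.9780i → escape time 2
(row=3, col=4): c = 0.6900 + -0.9780i → escape time 2
(row=4, col=0): c = 0.0900 + -1.2140i → escape time 3
(row=4, col=1): c = 0.2400 + -1.2140i → escape time 2
(row=4, col=2): c = 0.3900 + -1.2140i → escape time 2
(row=4, col=3): c = 0.5400 + -1.2140i → escape time 2
(row=4, col=4): c = 0.6900 + -1.2140i → escape time 2
(row=5, col=0): c = 0.0900 + -1.4500i → escape time 2
(row=5, col=1): c = 0.2400 + -1.4500i → escape time 2
(row=5, col=2): c = 0.3900 + -1.4500i → escape time 2
(row=5, col=3): c = 0.5400 + -1.4500i → escape time 2
(row=5, col=4): c = 0.6900 + -1.4500i → escape time 2

Answer: 55543
55543
55433
44322
32222
22222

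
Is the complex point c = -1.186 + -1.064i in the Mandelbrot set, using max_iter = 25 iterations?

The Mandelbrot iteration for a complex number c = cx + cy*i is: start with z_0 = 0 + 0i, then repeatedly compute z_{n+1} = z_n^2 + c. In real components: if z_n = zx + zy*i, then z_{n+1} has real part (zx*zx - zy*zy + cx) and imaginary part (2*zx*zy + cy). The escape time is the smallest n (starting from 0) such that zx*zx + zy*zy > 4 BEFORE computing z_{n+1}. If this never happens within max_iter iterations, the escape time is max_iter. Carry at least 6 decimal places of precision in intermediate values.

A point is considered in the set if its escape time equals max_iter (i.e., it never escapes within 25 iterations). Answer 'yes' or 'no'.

Answer: no

Derivation:
z_0 = 0 + 0i, c = -1.1860 + -1.0640i
Iter 1: z = -1.1860 + -1.0640i, |z|^2 = 2.5387
Iter 2: z = -0.9115 + 1.4598i, |z|^2 = 2.9619
Iter 3: z = -2.4862 + -3.7252i, |z|^2 = 20.0586
Escaped at iteration 3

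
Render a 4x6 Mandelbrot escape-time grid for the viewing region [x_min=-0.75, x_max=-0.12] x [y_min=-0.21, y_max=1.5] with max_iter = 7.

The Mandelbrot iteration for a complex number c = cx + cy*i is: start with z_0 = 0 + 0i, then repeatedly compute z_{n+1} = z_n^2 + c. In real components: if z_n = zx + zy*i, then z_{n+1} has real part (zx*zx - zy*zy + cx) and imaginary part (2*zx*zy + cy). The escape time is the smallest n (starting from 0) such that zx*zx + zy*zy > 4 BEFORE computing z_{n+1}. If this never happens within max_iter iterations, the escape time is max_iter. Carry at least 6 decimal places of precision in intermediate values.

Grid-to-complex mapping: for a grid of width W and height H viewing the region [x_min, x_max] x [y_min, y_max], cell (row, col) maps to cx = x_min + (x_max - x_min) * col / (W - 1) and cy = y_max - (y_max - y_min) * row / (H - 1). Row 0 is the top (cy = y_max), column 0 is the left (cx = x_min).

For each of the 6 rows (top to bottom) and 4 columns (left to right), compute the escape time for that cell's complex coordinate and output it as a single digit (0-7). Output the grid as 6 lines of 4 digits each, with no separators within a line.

Answer: 2222
3344
4577
7777
7777
7777

Derivation:
(row=0, col=0): c = -0.7500 + 1.5000i → escape time 2
(row=0, col=1): c = -0.5400 + 1.5000i → escape time 2
(row=0, col=2): c = -0.3300 + 1.5000i → escape time 2
(row=0, col=3): c = -0.1200 + 1.5000i → escape time 2
(row=1, col=0): c = -0.7500 + 1.1580i → escape time 3
(row=1, col=1): c = -0.5400 + 1.1580i → escape time 3
(row=1, col=2): c = -0.3300 + 1.1580i → escape time 4
(row=1, col=3): c = -0.1200 + 1.1580i → escape time 4
(row=2, col=0): c = -0.7500 + 0.8160i → escape time 4
(row=2, col=1): c = -0.5400 + 0.8160i → escape time 5
(row=2, col=2): c = -0.3300 + 0.8160i → escape time 7
(row=2, col=3): c = -0.1200 + 0.8160i → escape time 7
(row=3, col=0): c = -0.7500 + 0.4740i → escape time 7
(row=3, col=1): c = -0.5400 + 0.4740i → escape time 7
(row=3, col=2): c = -0.3300 + 0.4740i → escape time 7
(row=3, col=3): c = -0.1200 + 0.4740i → escape time 7
(row=4, col=0): c = -0.7500 + 0.1320i → escape time 7
(row=4, col=1): c = -0.5400 + 0.1320i → escape time 7
(row=4, col=2): c = -0.3300 + 0.1320i → escape time 7
(row=4, col=3): c = -0.1200 + 0.1320i → escape time 7
(row=5, col=0): c = -0.7500 + -0.2100i → escape time 7
(row=5, col=1): c = -0.5400 + -0.2100i → escape time 7
(row=5, col=2): c = -0.3300 + -0.2100i → escape time 7
(row=5, col=3): c = -0.1200 + -0.2100i → escape time 7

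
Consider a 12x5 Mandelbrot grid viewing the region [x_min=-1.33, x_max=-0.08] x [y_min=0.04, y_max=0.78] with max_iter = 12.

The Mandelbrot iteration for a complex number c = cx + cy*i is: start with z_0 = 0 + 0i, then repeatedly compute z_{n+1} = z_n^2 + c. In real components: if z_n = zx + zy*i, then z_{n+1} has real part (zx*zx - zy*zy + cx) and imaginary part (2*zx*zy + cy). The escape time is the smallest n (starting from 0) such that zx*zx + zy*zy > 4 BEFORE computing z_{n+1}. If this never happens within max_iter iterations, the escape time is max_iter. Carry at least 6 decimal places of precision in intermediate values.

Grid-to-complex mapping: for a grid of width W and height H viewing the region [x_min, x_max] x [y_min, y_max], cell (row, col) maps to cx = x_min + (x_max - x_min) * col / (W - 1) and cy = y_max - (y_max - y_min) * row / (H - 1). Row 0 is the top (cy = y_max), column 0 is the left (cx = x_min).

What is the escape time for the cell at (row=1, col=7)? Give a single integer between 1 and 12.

z_0 = 0 + 0i, c = -0.5345 + 0.5950i
Iter 1: z = -0.5345 + 0.5950i, |z|^2 = 0.6398
Iter 2: z = -0.6028 + -0.0411i, |z|^2 = 0.3651
Iter 3: z = -0.1728 + 0.6446i, |z|^2 = 0.4453
Iter 4: z = -0.9201 + 0.3722i, |z|^2 = 0.9852
Iter 5: z = 0.1736 + -0.0900i, |z|^2 = 0.0382
Iter 6: z = -0.5125 + 0.5638i, |z|^2 = 0.5805
Iter 7: z = -0.5897 + 0.0171i, |z|^2 = 0.3481
Iter 8: z = -0.1871 + 0.5748i, |z|^2 = 0.3654
Iter 9: z = -0.8300 + 0.3799i, |z|^2 = 0.8332
Iter 10: z = 0.0099 + -0.0357i, |z|^2 = 0.0014
Iter 11: z = -0.5357 + 0.5943i, |z|^2 = 0.6402

Answer: 12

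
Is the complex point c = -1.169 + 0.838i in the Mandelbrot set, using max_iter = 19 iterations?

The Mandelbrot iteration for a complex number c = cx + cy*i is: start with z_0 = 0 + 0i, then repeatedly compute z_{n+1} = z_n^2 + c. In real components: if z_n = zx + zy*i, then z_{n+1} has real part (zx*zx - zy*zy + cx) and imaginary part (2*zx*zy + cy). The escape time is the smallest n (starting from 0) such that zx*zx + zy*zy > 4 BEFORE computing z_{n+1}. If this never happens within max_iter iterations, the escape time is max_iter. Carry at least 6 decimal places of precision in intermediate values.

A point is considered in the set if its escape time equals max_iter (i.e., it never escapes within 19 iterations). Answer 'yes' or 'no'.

Answer: no

Derivation:
z_0 = 0 + 0i, c = -1.1690 + 0.8380i
Iter 1: z = -1.1690 + 0.8380i, |z|^2 = 2.0688
Iter 2: z = -0.5047 + -1.1212i, |z|^2 = 1.5119
Iter 3: z = -2.1715 + 1.9697i, |z|^2 = 8.5952
Escaped at iteration 3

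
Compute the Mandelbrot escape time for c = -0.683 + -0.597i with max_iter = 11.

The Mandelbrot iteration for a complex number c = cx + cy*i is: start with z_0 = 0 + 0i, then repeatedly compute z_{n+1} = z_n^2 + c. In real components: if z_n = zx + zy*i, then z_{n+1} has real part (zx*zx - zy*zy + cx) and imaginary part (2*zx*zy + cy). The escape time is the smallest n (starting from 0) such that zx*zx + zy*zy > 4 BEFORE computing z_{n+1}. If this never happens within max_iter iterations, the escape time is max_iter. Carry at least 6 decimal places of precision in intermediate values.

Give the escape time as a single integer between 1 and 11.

Answer: 6

Derivation:
z_0 = 0 + 0i, c = -0.6830 + -0.5970i
Iter 1: z = -0.6830 + -0.5970i, |z|^2 = 0.8229
Iter 2: z = -0.5729 + 0.2185i, |z|^2 = 0.3760
Iter 3: z = -0.4025 + -0.8474i, |z|^2 = 0.8800
Iter 4: z = -1.2390 + 0.0851i, |z|^2 = 1.5424
Iter 5: z = 0.8449 + -0.8080i, |z|^2 = 1.3667
Iter 6: z = -0.6219 + -1.9624i, |z|^2 = 4.2377
Escaped at iteration 6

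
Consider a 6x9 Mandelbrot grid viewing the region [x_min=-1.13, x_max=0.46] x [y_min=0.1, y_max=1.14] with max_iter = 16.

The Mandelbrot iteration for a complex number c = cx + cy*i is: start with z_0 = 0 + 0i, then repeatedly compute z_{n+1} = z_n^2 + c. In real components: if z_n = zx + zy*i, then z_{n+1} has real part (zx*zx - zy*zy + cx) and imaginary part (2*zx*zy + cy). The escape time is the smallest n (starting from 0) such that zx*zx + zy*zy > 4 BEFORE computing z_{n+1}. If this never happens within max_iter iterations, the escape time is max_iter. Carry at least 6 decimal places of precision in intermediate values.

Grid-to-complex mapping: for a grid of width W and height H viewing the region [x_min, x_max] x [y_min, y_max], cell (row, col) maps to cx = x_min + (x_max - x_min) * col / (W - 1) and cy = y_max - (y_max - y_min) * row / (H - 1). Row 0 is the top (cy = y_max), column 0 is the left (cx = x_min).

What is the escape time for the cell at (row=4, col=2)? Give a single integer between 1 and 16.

Answer: 16

Derivation:
z_0 = 0 + 0i, c = -0.4940 + 0.6200i
Iter 1: z = -0.4940 + 0.6200i, |z|^2 = 0.6284
Iter 2: z = -0.6344 + 0.0074i, |z|^2 = 0.4025
Iter 3: z = -0.0916 + 0.6106i, |z|^2 = 0.3812
Iter 4: z = -0.8584 + 0.5081i, |z|^2 = 0.9950
Iter 5: z = -0.0153 + -0.2523i, |z|^2 = 0.0639
Iter 6: z = -0.5574 + 0.6277i, |z|^2 = 0.7048
Iter 7: z = -0.5773 + -0.0798i, |z|^2 = 0.3397
Iter 8: z = -0.1670 + 0.7122i, |z|^2 = 0.5351
Iter 9: z = -0.9733 + 0.3821i, |z|^2 = 1.0933
Iter 10: z = 0.3073 + -0.1237i, |z|^2 = 0.1097
Iter 11: z = -0.4149 + 0.5440i, |z|^2 = 0.4680
Iter 12: z = -0.6178 + 0.1687i, |z|^2 = 0.4101
Iter 13: z = -0.1408 + 0.4116i, |z|^2 = 0.1893
Iter 14: z = -0.6436 + 0.5041i, |z|^2 = 0.6683
Iter 15: z = -0.3339 + -0.0289i, |z|^2 = 0.1123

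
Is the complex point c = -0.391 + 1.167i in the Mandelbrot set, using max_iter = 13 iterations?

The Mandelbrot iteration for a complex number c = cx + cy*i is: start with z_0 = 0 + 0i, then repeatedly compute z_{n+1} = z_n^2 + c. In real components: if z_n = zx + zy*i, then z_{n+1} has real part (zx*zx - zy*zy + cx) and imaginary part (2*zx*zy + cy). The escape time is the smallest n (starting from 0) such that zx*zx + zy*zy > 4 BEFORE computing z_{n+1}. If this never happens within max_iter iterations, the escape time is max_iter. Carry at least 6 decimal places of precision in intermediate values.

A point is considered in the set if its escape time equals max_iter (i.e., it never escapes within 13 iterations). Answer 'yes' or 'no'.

z_0 = 0 + 0i, c = -0.3910 + 1.1670i
Iter 1: z = -0.3910 + 1.1670i, |z|^2 = 1.5148
Iter 2: z = -1.6000 + 0.2544i, |z|^2 = 2.6247
Iter 3: z = 2.1043 + 0.3529i, |z|^2 = 4.5526
Escaped at iteration 3

Answer: no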